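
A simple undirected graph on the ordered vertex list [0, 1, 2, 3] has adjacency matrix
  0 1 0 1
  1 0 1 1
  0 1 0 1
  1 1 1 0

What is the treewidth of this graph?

2

A width-2 tree decomposition is:
Bags: B1 = {1, 2, 3}  B2 = {0, 1, 3}
Tree: B1–B2
Each bag holds 3 vertices, so the decomposition has width 2, which upper-bounds the treewidth. For the lower bound, the 3 vertices {0, 1, 3} are pairwise adjacent, and any tree decomposition puts a clique entirely inside one bag — forcing width ≥ 2. The upper and lower bounds meet at 2, so that is the treewidth.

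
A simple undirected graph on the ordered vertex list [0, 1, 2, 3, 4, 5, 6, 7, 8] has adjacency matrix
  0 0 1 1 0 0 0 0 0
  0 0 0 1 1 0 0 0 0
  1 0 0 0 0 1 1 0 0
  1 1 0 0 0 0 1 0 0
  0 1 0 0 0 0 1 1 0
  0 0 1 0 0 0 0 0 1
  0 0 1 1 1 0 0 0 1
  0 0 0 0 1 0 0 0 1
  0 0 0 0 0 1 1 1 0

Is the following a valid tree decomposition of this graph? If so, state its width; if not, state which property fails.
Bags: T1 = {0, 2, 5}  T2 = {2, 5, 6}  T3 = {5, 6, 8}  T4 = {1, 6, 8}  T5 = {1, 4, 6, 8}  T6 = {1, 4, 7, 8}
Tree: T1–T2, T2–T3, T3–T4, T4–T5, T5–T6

A tree decomposition must satisfy three properties: every vertex lies in some bag; for every edge, both endpoints lie together in some bag; and for every vertex, the bags containing it form a connected subtree. Here vertex 3 appears in no bag, so the decomposition is invalid.

No — vertex 3 appears in no bag.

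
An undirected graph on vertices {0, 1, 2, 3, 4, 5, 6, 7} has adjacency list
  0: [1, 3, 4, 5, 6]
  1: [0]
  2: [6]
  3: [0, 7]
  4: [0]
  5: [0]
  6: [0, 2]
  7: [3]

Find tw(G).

1

A width-1 tree decomposition is:
Bags: B1 = {0, 3}  B2 = {0, 5}  B3 = {0, 1}  B4 = {3, 7}  B5 = {0, 4}  B6 = {0, 6}  B7 = {2, 6}
Tree: B1–B2, B2–B3, B1–B4, B2–B5, B5–B6, B6–B7
Every bag has size at most 2, so the width is 2 − 1 = 1 and tw(G) ≤ 1. Since G has at least one edge (e.g. 3–0), it is not an edgeless graph, so tw(G) ≥ 1. Hence tw(G) = 1 exactly.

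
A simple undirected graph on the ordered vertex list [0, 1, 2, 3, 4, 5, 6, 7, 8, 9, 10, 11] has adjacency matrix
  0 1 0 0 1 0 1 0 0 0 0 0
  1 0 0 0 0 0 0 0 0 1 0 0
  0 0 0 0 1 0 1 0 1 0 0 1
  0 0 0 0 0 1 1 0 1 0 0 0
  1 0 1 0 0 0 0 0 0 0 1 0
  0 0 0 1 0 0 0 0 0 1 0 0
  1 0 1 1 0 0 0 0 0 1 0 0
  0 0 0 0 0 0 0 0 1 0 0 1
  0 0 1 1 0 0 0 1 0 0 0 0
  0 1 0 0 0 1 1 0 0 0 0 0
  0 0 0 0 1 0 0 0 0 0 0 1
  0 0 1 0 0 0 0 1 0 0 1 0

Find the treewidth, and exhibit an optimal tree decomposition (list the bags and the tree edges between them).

The largest bag has 4 vertices, giving width 3; this decomposition certifies tw(G) ≤ 3. For the lower bound: the 4 vertex sets {7,10,11}, {8}, {2}, {0,3,4,6} are disjoint, each induces a connected subgraph, and every pair is joined by at least one edge of G. Contracting each set to a single vertex therefore yields K_{4} as a minor, and since treewidth is minor-monotone, tw(G) ≥ tw(K_{4}) = 3. Therefore the treewidth is 3.

Treewidth 3.
One such decomposition:
Bags: B1 = {7, 8, 10, 11}  B2 = {2, 8, 10, 11}  B3 = {2, 4, 8, 10}  B4 = {2, 3, 4, 8}  B5 = {2, 3, 4, 6}  B6 = {0, 3, 4, 6}  B7 = {0, 3, 5, 6}  B8 = {0, 5, 6, 9}  B9 = {0, 1, 5, 9}
Tree: B1–B2, B2–B3, B3–B4, B4–B5, B5–B6, B6–B7, B7–B8, B8–B9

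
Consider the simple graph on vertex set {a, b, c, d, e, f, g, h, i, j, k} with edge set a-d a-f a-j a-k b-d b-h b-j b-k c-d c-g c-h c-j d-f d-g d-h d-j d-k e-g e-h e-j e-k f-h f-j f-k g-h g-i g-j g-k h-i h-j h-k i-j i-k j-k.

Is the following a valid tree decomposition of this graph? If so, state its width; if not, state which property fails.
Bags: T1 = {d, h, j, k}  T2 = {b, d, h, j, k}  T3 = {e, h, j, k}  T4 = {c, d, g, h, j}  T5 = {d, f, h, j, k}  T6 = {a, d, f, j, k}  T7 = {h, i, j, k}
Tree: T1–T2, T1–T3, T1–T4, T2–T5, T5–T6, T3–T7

A tree decomposition must satisfy three properties: every vertex lies in some bag; for every edge, both endpoints lie together in some bag; and for every vertex, the bags containing it form a connected subtree. Here edge (g,k) lies in no bag, so the decomposition is invalid.

No — edge (g,k) lies in no bag.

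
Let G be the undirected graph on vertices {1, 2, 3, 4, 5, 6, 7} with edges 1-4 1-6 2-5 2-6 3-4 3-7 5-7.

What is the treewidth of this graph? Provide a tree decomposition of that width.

Treewidth 2.
One optimal decomposition is:
Bags: B1 = {1, 3, 4}  B2 = {1, 3, 6}  B3 = {2, 3, 6}  B4 = {2, 3, 5}  B5 = {3, 5, 7}
Tree: B1–B2, B2–B3, B3–B4, B4–B5

Each bag holds 3 vertices, so the decomposition has width 2, which upper-bounds the treewidth. The edges 3–4–1–6–2–5–7–3 form a cycle, so G is not a tree and its treewidth is at least 2. The upper and lower bounds meet at 2, so that is the treewidth.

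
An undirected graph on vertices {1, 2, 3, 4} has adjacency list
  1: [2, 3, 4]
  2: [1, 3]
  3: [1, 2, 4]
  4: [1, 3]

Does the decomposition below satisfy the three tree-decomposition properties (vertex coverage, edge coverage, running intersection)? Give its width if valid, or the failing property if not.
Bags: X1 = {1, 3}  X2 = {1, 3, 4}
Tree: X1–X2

No — vertex 2 appears in no bag.

A tree decomposition must satisfy three properties: every vertex lies in some bag; for every edge, both endpoints lie together in some bag; and for every vertex, the bags containing it form a connected subtree. Here vertex 2 appears in no bag, so the decomposition is invalid.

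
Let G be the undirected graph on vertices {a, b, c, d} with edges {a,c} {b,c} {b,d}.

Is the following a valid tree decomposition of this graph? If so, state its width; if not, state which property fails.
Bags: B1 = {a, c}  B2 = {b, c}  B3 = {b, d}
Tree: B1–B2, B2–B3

Checking the three conditions: (i) the bags cover all of {a, b, c, d}; (ii) for each edge, some bag contains both endpoints; (iii) the bags containing any fixed vertex form a subtree. All hold, so the decomposition is valid with width 2 − 1 = 1.

Yes; width 1.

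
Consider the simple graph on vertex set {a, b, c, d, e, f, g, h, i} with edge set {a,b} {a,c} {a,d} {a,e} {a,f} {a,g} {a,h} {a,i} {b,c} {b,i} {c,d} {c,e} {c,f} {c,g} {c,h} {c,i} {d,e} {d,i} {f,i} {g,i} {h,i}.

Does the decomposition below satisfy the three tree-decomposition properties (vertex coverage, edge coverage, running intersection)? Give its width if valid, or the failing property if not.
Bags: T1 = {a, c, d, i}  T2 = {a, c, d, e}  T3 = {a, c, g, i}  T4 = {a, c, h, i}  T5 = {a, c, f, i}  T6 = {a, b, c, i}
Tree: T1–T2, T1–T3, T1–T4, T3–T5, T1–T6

Checking the three conditions: (i) the bags cover all of {a, b, c, d, e, f, g, h, i}; (ii) for each edge, some bag contains both endpoints; (iii) the bags containing any fixed vertex form a subtree. All hold, so the decomposition is valid with width 4 − 1 = 3.

Yes; width 3.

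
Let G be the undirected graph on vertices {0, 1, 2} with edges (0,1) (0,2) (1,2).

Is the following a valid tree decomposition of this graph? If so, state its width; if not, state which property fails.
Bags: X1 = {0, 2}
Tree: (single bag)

No — vertex 1 appears in no bag.

A tree decomposition must satisfy three properties: every vertex lies in some bag; for every edge, both endpoints lie together in some bag; and for every vertex, the bags containing it form a connected subtree. Here vertex 1 appears in no bag, so the decomposition is invalid.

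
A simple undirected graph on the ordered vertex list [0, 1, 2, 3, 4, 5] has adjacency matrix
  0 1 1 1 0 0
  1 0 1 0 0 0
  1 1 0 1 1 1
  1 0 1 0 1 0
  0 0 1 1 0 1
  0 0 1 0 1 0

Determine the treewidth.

A width-2 tree decomposition is:
Bags: B1 = {0, 2, 3}  B2 = {0, 1, 2}  B3 = {2, 3, 4}  B4 = {2, 4, 5}
Tree: B1–B2, B1–B3, B3–B4
Every bag has size at most 3, so the width is 3 − 1 = 2 and tw(G) ≤ 2. Conversely, {0, 1, 2} is a clique of size 3, and the vertices of any clique must share a bag in every tree decomposition; so some bag has ≥ 3 vertices and tw(G) ≥ 2. The upper and lower bounds meet at 2, so that is the treewidth.

2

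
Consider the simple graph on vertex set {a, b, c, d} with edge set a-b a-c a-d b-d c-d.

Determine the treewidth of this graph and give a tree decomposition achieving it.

Treewidth 2.
One optimal decomposition is:
Bags: B1 = {a, c, d}  B2 = {a, b, d}
Tree: B1–B2

Each bag holds 3 vertices, so the decomposition has width 2, which upper-bounds the treewidth. For the lower bound, the 3 vertices {a, c, d} are pairwise adjacent, and any tree decomposition puts a clique entirely inside one bag — forcing width ≥ 2. Combining the bounds, tw(G) = 2.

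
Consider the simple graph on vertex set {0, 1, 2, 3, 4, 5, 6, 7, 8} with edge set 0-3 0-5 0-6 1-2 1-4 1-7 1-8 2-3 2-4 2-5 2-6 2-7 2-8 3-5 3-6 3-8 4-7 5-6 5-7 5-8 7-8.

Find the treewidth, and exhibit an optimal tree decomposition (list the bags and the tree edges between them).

The largest bag has 4 vertices, giving width 3; this decomposition certifies tw(G) ≤ 3. On the other hand G contains the 4-clique {0, 3, 5, 6}. A clique must lie in a single bag of any decomposition, so no decomposition can have width below 3. Hence tw(G) = 3 exactly.

Treewidth 3.
One such decomposition:
Bags: B1 = {1, 2, 7, 8}  B2 = {2, 5, 7, 8}  B3 = {2, 3, 5, 8}  B4 = {2, 3, 5, 6}  B5 = {1, 2, 4, 7}  B6 = {0, 3, 5, 6}
Tree: B1–B2, B2–B3, B3–B4, B1–B5, B4–B6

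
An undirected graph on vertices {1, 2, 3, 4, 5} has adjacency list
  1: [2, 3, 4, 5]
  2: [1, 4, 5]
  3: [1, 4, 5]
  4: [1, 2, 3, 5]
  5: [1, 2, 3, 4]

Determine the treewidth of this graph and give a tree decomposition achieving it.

Every bag has size at most 4, so the width is 4 − 1 = 3 and tw(G) ≤ 3. On the other hand G contains the 4-clique {1, 2, 4, 5}. A clique must lie in a single bag of any decomposition, so no decomposition can have width below 3. Hence tw(G) = 3 exactly.

Treewidth 3.
Bags: B1 = {1, 3, 4, 5}  B2 = {1, 2, 4, 5}
Tree: B1–B2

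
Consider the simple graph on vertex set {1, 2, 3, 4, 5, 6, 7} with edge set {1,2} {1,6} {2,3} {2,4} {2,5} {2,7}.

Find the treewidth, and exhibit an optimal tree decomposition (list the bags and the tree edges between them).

Treewidth 1.
One such decomposition:
Bags: B1 = {2, 7}  B2 = {1, 2}  B3 = {2, 4}  B4 = {2, 5}  B5 = {2, 3}  B6 = {1, 6}
Tree: B1–B2, B2–B3, B2–B4, B1–B5, B2–B6

Every bag has size at most 2, so the width is 2 − 1 = 1 and tw(G) ≤ 1. Since G has at least one edge (e.g. 7–2), it is not an edgeless graph, so tw(G) ≥ 1. Therefore the treewidth is 1.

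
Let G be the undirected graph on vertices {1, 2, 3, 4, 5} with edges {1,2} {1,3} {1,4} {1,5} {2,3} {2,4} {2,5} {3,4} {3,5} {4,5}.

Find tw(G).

4

A width-4 tree decomposition is:
Bags: B1 = {1, 2, 3, 4, 5}
Tree: (single bag)
A single bag containing all 5 vertices is trivially a valid decomposition of width 4. On the other hand G contains the 5-clique {1, 2, 3, 4, 5}. A clique must lie in a single bag of any decomposition, so no decomposition can have width below 4. Combining the bounds, tw(G) = 4.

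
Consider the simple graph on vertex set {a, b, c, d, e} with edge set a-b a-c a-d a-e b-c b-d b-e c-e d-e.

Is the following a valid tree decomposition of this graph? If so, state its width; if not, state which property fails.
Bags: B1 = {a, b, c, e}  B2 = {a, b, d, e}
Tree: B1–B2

Checking the three conditions: (i) the bags cover all of {a, b, c, d, e}; (ii) for each edge, some bag contains both endpoints; (iii) the bags containing any fixed vertex form a subtree. All hold, so the decomposition is valid with width 4 − 1 = 3.

Yes; width 3.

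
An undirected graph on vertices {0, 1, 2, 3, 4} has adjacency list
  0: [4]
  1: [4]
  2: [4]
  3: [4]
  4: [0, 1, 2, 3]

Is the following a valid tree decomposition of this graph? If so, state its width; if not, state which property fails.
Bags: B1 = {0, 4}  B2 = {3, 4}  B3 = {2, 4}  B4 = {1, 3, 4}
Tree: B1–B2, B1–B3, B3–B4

No — bags containing vertex 3 are not connected in the tree.

A tree decomposition must satisfy three properties: every vertex lies in some bag; for every edge, both endpoints lie together in some bag; and for every vertex, the bags containing it form a connected subtree. Here bags containing vertex 3 are not connected in the tree, so the decomposition is invalid.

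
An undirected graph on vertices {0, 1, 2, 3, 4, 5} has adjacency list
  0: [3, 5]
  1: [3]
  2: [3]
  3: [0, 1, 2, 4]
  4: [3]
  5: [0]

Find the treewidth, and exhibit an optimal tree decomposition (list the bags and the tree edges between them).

Treewidth 1.
Bags: B1 = {3, 4}  B2 = {0, 3}  B3 = {2, 3}  B4 = {1, 3}  B5 = {0, 5}
Tree: B1–B2, B2–B3, B3–B4, B2–B5

Each bag holds 2 vertices, so the decomposition has width 1, which upper-bounds the treewidth. Any graph with an edge has treewidth ≥ 1, and G has the edge 4–3. Combining the bounds, tw(G) = 1.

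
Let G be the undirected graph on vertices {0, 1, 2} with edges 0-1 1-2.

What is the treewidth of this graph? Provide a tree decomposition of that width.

Treewidth 1.
One optimal decomposition is:
Bags: B1 = {0, 1}  B2 = {1, 2}
Tree: B1–B2

Each bag holds 2 vertices, so the decomposition has width 1, which upper-bounds the treewidth. G has an edge, so its treewidth is at least 1. Hence tw(G) = 1 exactly.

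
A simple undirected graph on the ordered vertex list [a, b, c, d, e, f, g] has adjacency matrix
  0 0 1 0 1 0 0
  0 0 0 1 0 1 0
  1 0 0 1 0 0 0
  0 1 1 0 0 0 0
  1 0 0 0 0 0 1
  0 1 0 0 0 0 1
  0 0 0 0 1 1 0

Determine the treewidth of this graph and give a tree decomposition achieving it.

The largest bag has 3 vertices, giving width 2; this decomposition certifies tw(G) ≤ 2. For the lower bound, G contains the cycle c–d–b–f–g–e–a–c, so G is not a forest; only forests have treewidth ≤ 1, hence tw(G) ≥ 2. Therefore the treewidth is 2.

Treewidth 2.
Bags: B1 = {b, c, d}  B2 = {b, c, f}  B3 = {c, f, g}  B4 = {c, e, g}  B5 = {a, c, e}
Tree: B1–B2, B2–B3, B3–B4, B4–B5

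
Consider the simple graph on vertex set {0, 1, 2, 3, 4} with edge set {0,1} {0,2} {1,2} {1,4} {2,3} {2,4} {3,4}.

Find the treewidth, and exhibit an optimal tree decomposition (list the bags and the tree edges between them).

Each bag holds 3 vertices, so the decomposition has width 2, which upper-bounds the treewidth. For the lower bound, the 3 vertices {0, 1, 2} are pairwise adjacent, and any tree decomposition puts a clique entirely inside one bag — forcing width ≥ 2. Therefore the treewidth is 2.

Treewidth 2.
Bags: B1 = {1, 2, 4}  B2 = {2, 3, 4}  B3 = {0, 1, 2}
Tree: B1–B2, B1–B3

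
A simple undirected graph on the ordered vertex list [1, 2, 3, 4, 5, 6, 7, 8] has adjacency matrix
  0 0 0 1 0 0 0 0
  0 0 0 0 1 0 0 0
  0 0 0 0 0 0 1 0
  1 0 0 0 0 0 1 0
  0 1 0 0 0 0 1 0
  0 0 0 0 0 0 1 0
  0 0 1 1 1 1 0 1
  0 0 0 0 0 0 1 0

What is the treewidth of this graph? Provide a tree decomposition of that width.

Treewidth 1.
One such decomposition:
Bags: B1 = {4, 7}  B2 = {1, 4}  B3 = {3, 7}  B4 = {6, 7}  B5 = {5, 7}  B6 = {7, 8}  B7 = {2, 5}
Tree: B1–B2, B1–B3, B3–B4, B1–B5, B4–B6, B5–B7

The largest bag has 2 vertices, giving width 1; this decomposition certifies tw(G) ≤ 1. G has an edge, so its treewidth is at least 1. Hence tw(G) = 1 exactly.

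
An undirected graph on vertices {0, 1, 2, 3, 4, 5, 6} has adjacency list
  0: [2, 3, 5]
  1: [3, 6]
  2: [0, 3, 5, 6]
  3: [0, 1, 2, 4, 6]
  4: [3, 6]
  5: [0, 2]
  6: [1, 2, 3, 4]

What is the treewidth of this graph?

2

A width-2 tree decomposition is:
Bags: B1 = {3, 4, 6}  B2 = {2, 3, 6}  B3 = {1, 3, 6}  B4 = {0, 2, 3}  B5 = {0, 2, 5}
Tree: B1–B2, B2–B3, B2–B4, B4–B5
Every bag has size at most 3, so the width is 3 − 1 = 2 and tw(G) ≤ 2. On the other hand G contains the 3-clique {0, 2, 3}. A clique must lie in a single bag of any decomposition, so no decomposition can have width below 2. Hence tw(G) = 2 exactly.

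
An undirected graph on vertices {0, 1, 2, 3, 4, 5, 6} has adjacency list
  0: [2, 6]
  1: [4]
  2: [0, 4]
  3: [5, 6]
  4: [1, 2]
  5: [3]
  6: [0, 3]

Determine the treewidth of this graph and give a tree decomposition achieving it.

Every bag has size at most 2, so the width is 2 − 1 = 1 and tw(G) ≤ 1. G has an edge, so its treewidth is at least 1. Therefore the treewidth is 1.

Treewidth 1.
One optimal decomposition is:
Bags: B1 = {3, 5}  B2 = {3, 6}  B3 = {0, 6}  B4 = {0, 2}  B5 = {2, 4}  B6 = {1, 4}
Tree: B1–B2, B2–B3, B3–B4, B4–B5, B5–B6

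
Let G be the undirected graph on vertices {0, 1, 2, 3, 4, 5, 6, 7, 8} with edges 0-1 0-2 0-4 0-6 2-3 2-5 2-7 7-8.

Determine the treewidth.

1

A width-1 tree decomposition is:
Bags: B1 = {0, 4}  B2 = {0, 2}  B3 = {0, 1}  B4 = {2, 3}  B5 = {2, 7}  B6 = {0, 6}  B7 = {7, 8}  B8 = {2, 5}
Tree: B1–B2, B1–B3, B2–B4, B2–B5, B2–B6, B5–B7, B2–B8
Each bag holds 2 vertices, so the decomposition has width 1, which upper-bounds the treewidth. Any graph with an edge has treewidth ≥ 1, and G has the edge 0–4. Therefore the treewidth is 1.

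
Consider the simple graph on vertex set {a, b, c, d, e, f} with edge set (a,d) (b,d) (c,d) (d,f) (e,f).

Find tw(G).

A width-1 tree decomposition is:
Bags: B1 = {c, d}  B2 = {a, d}  B3 = {d, f}  B4 = {e, f}  B5 = {b, d}
Tree: B1–B2, B1–B3, B3–B4, B1–B5
The largest bag has 2 vertices, giving width 1; this decomposition certifies tw(G) ≤ 1. Since G has at least one edge (e.g. d–c), it is not an edgeless graph, so tw(G) ≥ 1. The upper and lower bounds meet at 1, so that is the treewidth.

1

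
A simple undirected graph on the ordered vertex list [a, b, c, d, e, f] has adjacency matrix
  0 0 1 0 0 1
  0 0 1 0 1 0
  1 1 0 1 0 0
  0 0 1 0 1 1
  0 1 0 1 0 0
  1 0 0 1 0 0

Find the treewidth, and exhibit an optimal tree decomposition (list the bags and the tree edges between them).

Treewidth 2.
One such decomposition:
Bags: B1 = {b, d, e}  B2 = {b, c, d}  B3 = {c, d, f}  B4 = {a, c, f}
Tree: B1–B2, B2–B3, B3–B4

Each bag holds 3 vertices, so the decomposition has width 2, which upper-bounds the treewidth. Since e–b–c–d–e is a cycle in G, G is not acyclic. Forests are exactly the graphs of treewidth ≤ 1, so tw(G) ≥ 2. Therefore the treewidth is 2.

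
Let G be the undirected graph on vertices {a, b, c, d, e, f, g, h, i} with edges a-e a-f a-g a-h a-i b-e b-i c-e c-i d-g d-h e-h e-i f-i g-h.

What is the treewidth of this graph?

A width-2 tree decomposition is:
Bags: B1 = {a, f, i}  B2 = {a, e, i}  B3 = {a, e, h}  B4 = {a, g, h}  B5 = {c, e, i}  B6 = {d, g, h}  B7 = {b, e, i}
Tree: B1–B2, B2–B3, B3–B4, B2–B5, B4–B6, B2–B7
Each bag holds 3 vertices, so the decomposition has width 2, which upper-bounds the treewidth. Conversely, {d, g, h} is a clique of size 3, and the vertices of any clique must share a bag in every tree decomposition; so some bag has ≥ 3 vertices and tw(G) ≥ 2. Hence tw(G) = 2 exactly.

2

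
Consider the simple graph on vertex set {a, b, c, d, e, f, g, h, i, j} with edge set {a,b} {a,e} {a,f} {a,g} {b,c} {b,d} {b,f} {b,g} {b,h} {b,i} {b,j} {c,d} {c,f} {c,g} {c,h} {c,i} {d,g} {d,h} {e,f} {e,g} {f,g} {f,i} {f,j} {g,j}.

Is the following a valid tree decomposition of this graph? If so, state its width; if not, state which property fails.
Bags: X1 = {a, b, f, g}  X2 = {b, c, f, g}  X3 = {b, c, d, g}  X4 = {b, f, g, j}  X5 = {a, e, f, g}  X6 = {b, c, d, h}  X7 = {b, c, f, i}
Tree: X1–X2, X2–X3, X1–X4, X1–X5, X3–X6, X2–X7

Yes; width 3.

Vertex coverage: the bags together contain {a, b, c, d, e, f, g, h, i, j}, the full vertex set. Edge coverage: each edge of G has both endpoints in at least one bag. Running intersection: for every vertex, the bags containing it form a connected subtree. All three properties hold, so this is a valid tree decomposition of width max|bag| − 1 = 3, and hence tw(G) ≤ 3.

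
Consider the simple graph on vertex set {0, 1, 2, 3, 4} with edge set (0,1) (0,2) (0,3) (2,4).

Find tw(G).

1

A width-1 tree decomposition is:
Bags: B1 = {0, 3}  B2 = {0, 2}  B3 = {2, 4}  B4 = {0, 1}
Tree: B1–B2, B2–B3, B2–B4
Every bag has size at most 2, so the width is 2 − 1 = 1 and tw(G) ≤ 1. Since G has at least one edge (e.g. 0–3), it is not an edgeless graph, so tw(G) ≥ 1. Hence tw(G) = 1 exactly.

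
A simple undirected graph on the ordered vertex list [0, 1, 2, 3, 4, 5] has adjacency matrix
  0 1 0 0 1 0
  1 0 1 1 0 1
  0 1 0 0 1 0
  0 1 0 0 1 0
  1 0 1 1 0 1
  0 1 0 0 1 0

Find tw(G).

A width-2 tree decomposition is:
Bags: B1 = {0, 1, 4}  B2 = {1, 2, 4}  B3 = {1, 4, 5}  B4 = {1, 3, 4}
Tree: B1–B2, B2–B3, B3–B4
The largest bag has 3 vertices, giving width 2; this decomposition certifies tw(G) ≤ 2. For the lower bound, G contains the cycle 0–1–2–4–0, so G is not a forest; only forests have treewidth ≤ 1, hence tw(G) ≥ 2. The upper and lower bounds meet at 2, so that is the treewidth.

2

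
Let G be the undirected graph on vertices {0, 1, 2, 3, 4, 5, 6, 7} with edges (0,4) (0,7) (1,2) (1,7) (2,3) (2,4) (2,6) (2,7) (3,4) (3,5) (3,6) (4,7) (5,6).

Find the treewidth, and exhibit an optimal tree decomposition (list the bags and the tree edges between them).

The largest bag has 3 vertices, giving width 2; this decomposition certifies tw(G) ≤ 2. On the other hand G contains the 3-clique {0, 4, 7}. A clique must lie in a single bag of any decomposition, so no decomposition can have width below 2. Combining the bounds, tw(G) = 2.

Treewidth 2.
One such decomposition:
Bags: B1 = {2, 3, 4}  B2 = {2, 4, 7}  B3 = {2, 3, 6}  B4 = {1, 2, 7}  B5 = {3, 5, 6}  B6 = {0, 4, 7}
Tree: B1–B2, B1–B3, B2–B4, B3–B5, B2–B6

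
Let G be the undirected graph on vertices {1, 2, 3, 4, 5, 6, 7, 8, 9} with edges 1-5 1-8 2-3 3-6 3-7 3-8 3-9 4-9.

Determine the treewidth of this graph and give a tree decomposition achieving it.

Treewidth 1.
One such decomposition:
Bags: B1 = {3, 8}  B2 = {2, 3}  B3 = {3, 7}  B4 = {1, 8}  B5 = {1, 5}  B6 = {3, 9}  B7 = {4, 9}  B8 = {3, 6}
Tree: B1–B2, B2–B3, B1–B4, B4–B5, B1–B6, B6–B7, B2–B8

The largest bag has 2 vertices, giving width 1; this decomposition certifies tw(G) ≤ 1. G has an edge, so its treewidth is at least 1. The upper and lower bounds meet at 1, so that is the treewidth.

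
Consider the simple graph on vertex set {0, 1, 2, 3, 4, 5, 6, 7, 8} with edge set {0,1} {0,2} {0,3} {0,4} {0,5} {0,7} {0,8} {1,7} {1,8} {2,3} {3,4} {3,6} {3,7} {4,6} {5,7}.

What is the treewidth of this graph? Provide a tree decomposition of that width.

Treewidth 2.
One such decomposition:
Bags: B1 = {0, 2, 3}  B2 = {0, 3, 7}  B3 = {0, 1, 7}  B4 = {0, 3, 4}  B5 = {0, 5, 7}  B6 = {3, 4, 6}  B7 = {0, 1, 8}
Tree: B1–B2, B2–B3, B2–B4, B3–B5, B4–B6, B3–B7

Each bag holds 3 vertices, so the decomposition has width 2, which upper-bounds the treewidth. On the other hand G contains the 3-clique {0, 1, 8}. A clique must lie in a single bag of any decomposition, so no decomposition can have width below 2. Combining the bounds, tw(G) = 2.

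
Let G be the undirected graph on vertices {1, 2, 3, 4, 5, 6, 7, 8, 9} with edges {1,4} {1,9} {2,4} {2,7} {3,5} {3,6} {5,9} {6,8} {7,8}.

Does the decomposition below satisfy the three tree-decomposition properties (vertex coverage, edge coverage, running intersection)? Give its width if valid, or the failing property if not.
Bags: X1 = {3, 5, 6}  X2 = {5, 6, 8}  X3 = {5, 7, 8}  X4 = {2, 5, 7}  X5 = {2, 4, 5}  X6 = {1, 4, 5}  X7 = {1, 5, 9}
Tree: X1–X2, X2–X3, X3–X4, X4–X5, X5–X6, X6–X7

Yes; width 2.

Every vertex of G appears in some bag (union = {1, 2, 3, 4, 5, 6, 7, 8, 9}); every edge is covered by a bag; and for each vertex v the set of bags containing v is connected in the bag tree. The decomposition is therefore valid. The largest bag has 3 vertices, so the width is 2.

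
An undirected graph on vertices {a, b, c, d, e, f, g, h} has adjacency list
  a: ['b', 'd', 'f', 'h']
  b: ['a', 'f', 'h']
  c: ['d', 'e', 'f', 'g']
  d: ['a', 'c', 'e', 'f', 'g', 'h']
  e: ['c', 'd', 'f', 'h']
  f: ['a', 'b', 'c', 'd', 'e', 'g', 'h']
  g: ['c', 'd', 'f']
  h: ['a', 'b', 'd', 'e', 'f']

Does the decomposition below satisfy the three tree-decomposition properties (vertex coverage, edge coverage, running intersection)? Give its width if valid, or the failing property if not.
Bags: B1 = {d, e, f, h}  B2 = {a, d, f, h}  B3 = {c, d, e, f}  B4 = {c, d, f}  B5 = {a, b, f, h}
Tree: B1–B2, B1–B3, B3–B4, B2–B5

A tree decomposition must satisfy three properties: every vertex lies in some bag; for every edge, both endpoints lie together in some bag; and for every vertex, the bags containing it form a connected subtree. Here vertex g appears in no bag, so the decomposition is invalid.

No — vertex g appears in no bag.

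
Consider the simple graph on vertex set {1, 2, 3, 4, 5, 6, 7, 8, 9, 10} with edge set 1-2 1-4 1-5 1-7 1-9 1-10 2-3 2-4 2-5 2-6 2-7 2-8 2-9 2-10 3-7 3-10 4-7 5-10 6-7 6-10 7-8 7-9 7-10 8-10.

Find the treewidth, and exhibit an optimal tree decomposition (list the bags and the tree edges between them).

Each bag holds 4 vertices, so the decomposition has width 3, which upper-bounds the treewidth. For the lower bound, the 4 vertices {1, 2, 5, 10} are pairwise adjacent, and any tree decomposition puts a clique entirely inside one bag — forcing width ≥ 3. Combining the bounds, tw(G) = 3.

Treewidth 3.
One such decomposition:
Bags: B1 = {2, 6, 7, 10}  B2 = {1, 2, 7, 10}  B3 = {1, 2, 4, 7}  B4 = {2, 7, 8, 10}  B5 = {1, 2, 5, 10}  B6 = {2, 3, 7, 10}  B7 = {1, 2, 7, 9}
Tree: B1–B2, B2–B3, B2–B4, B2–B5, B4–B6, B3–B7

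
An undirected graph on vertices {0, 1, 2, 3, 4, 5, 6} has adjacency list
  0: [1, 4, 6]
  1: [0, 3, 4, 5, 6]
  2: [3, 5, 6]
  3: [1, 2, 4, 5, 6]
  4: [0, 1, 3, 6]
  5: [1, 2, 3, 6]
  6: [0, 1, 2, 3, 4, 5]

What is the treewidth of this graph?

3

A width-3 tree decomposition is:
Bags: B1 = {1, 3, 4, 6}  B2 = {0, 1, 4, 6}  B3 = {1, 3, 5, 6}  B4 = {2, 3, 5, 6}
Tree: B1–B2, B1–B3, B3–B4
Every bag has size at most 4, so the width is 4 − 1 = 3 and tw(G) ≤ 3. For the lower bound, the 4 vertices {0, 1, 4, 6} are pairwise adjacent, and any tree decomposition puts a clique entirely inside one bag — forcing width ≥ 3. Hence tw(G) = 3 exactly.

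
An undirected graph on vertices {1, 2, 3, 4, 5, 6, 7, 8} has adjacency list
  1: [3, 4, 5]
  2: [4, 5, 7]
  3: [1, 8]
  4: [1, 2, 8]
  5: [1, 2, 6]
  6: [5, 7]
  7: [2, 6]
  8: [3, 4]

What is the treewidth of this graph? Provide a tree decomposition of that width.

Treewidth 2.
One optimal decomposition is:
Bags: B1 = {2, 6, 7}  B2 = {2, 5, 6}  B3 = {2, 4, 5}  B4 = {1, 4, 5}  B5 = {1, 4, 8}  B6 = {1, 3, 8}
Tree: B1–B2, B2–B3, B3–B4, B4–B5, B5–B6

The largest bag has 3 vertices, giving width 2; this decomposition certifies tw(G) ≤ 2. For the lower bound, G contains the cycle 7–6–5–2–7, so G is not a forest; only forests have treewidth ≤ 1, hence tw(G) ≥ 2. Hence tw(G) = 2 exactly.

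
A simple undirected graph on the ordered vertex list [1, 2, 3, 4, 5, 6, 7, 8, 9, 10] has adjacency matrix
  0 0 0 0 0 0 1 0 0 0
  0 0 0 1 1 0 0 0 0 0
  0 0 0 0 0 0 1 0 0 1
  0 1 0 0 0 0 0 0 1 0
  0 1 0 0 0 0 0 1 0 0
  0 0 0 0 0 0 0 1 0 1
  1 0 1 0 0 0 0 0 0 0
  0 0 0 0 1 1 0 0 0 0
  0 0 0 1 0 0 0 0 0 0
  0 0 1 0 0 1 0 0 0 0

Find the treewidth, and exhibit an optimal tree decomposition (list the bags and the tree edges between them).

Treewidth 1.
One optimal decomposition is:
Bags: B1 = {1, 7}  B2 = {3, 7}  B3 = {3, 10}  B4 = {6, 10}  B5 = {6, 8}  B6 = {5, 8}  B7 = {2, 5}  B8 = {2, 4}  B9 = {4, 9}
Tree: B1–B2, B2–B3, B3–B4, B4–B5, B5–B6, B6–B7, B7–B8, B8–B9

Each bag holds 2 vertices, so the decomposition has width 1, which upper-bounds the treewidth. Any graph with an edge has treewidth ≥ 1, and G has the edge 1–7. The upper and lower bounds meet at 1, so that is the treewidth.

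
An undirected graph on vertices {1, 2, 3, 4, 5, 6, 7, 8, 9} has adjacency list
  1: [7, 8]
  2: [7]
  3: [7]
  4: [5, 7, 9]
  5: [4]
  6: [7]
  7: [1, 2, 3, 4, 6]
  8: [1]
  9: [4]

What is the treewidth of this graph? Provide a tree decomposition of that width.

Each bag holds 2 vertices, so the decomposition has width 1, which upper-bounds the treewidth. G has an edge, so its treewidth is at least 1. Combining the bounds, tw(G) = 1.

Treewidth 1.
Bags: B1 = {4, 7}  B2 = {4, 5}  B3 = {1, 7}  B4 = {2, 7}  B5 = {4, 9}  B6 = {3, 7}  B7 = {1, 8}  B8 = {6, 7}
Tree: B1–B2, B1–B3, B1–B4, B2–B5, B1–B6, B3–B7, B3–B8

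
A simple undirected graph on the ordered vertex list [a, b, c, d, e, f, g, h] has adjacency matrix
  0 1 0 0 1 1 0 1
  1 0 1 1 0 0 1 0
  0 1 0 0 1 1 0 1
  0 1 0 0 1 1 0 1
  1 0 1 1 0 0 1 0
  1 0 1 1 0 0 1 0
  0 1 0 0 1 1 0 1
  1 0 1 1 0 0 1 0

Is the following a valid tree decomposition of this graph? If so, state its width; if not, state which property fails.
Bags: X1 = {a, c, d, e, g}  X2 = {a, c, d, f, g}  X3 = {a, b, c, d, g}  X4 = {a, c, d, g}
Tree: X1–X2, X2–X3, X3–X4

No — vertex h appears in no bag.

A tree decomposition must satisfy three properties: every vertex lies in some bag; for every edge, both endpoints lie together in some bag; and for every vertex, the bags containing it form a connected subtree. Here vertex h appears in no bag, so the decomposition is invalid.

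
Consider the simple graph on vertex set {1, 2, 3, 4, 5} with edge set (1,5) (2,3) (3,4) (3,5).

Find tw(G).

A width-1 tree decomposition is:
Bags: B1 = {3, 5}  B2 = {2, 3}  B3 = {3, 4}  B4 = {1, 5}
Tree: B1–B2, B1–B3, B1–B4
Every bag has size at most 2, so the width is 2 − 1 = 1 and tw(G) ≤ 1. Since G has at least one edge (e.g. 5–3), it is not an edgeless graph, so tw(G) ≥ 1. Combining the bounds, tw(G) = 1.

1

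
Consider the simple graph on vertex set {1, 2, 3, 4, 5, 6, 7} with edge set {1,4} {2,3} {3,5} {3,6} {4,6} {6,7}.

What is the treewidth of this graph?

1

A width-1 tree decomposition is:
Bags: B1 = {2, 3}  B2 = {3, 6}  B3 = {4, 6}  B4 = {3, 5}  B5 = {1, 4}  B6 = {6, 7}
Tree: B1–B2, B2–B3, B2–B4, B3–B5, B3–B6
Every bag has size at most 2, so the width is 2 − 1 = 1 and tw(G) ≤ 1. G has an edge, so its treewidth is at least 1. Hence tw(G) = 1 exactly.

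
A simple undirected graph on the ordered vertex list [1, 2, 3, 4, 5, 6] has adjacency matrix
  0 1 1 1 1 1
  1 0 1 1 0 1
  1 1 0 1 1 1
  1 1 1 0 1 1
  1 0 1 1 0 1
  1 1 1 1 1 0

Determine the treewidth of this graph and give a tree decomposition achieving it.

Each bag holds 5 vertices, so the decomposition has width 4, which upper-bounds the treewidth. For the lower bound, the 5 vertices {1, 2, 3, 4, 6} are pairwise adjacent, and any tree decomposition puts a clique entirely inside one bag — forcing width ≥ 4. Combining the bounds, tw(G) = 4.

Treewidth 4.
One such decomposition:
Bags: B1 = {1, 2, 3, 4, 6}  B2 = {1, 3, 4, 5, 6}
Tree: B1–B2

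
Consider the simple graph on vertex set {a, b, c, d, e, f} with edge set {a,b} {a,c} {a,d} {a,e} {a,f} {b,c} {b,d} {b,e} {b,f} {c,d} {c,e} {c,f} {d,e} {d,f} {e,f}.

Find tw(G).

A width-5 tree decomposition is:
Bags: B1 = {a, b, c, d, e, f}
Tree: (single bag)
A single bag containing all 6 vertices is trivially a valid decomposition of width 5. On the other hand G contains the 6-clique {a, b, c, d, e, f}. A clique must lie in a single bag of any decomposition, so no decomposition can have width below 5. Combining the bounds, tw(G) = 5.

5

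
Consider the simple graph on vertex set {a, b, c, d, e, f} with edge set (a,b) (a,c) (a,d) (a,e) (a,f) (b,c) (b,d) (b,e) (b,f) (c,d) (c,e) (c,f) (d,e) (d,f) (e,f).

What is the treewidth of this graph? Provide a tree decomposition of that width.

With just one bag of size 6, the width is 6 − 1 = 5, so tw(G) ≤ 5. Conversely, {a, b, c, d, e, f} is a clique of size 6, and the vertices of any clique must share a bag in every tree decomposition; so some bag has ≥ 6 vertices and tw(G) ≥ 5. Hence tw(G) = 5 exactly.

Treewidth 5.
One such decomposition:
Bags: B1 = {a, b, c, d, e, f}
Tree: (single bag)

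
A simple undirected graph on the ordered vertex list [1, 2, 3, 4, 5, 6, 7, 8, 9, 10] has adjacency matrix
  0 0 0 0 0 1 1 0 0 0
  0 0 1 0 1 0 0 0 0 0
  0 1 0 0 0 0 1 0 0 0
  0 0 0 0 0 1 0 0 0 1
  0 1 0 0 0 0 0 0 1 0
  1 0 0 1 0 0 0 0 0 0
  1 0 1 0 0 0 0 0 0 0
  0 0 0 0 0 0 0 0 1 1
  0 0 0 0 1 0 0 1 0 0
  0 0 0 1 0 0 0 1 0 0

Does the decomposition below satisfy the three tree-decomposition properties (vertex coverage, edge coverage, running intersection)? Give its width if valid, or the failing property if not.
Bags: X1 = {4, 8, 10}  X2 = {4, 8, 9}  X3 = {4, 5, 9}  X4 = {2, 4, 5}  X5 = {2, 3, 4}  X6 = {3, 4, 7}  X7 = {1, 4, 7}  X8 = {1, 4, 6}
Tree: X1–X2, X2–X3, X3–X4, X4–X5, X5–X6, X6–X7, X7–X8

Yes; width 2.

Checking the three conditions: (i) the bags cover all of {1, 2, 3, 4, 5, 6, 7, 8, 9, 10}; (ii) for each edge, some bag contains both endpoints; (iii) the bags containing any fixed vertex form a subtree. All hold, so the decomposition is valid with width 3 − 1 = 2.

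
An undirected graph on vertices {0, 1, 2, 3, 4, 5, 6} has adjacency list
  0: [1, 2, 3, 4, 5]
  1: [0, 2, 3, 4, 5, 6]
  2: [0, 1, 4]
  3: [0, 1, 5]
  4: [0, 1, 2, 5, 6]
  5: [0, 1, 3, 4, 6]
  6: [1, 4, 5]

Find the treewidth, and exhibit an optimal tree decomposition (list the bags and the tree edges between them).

The largest bag has 4 vertices, giving width 3; this decomposition certifies tw(G) ≤ 3. Conversely, {0, 1, 3, 5} is a clique of size 4, and the vertices of any clique must share a bag in every tree decomposition; so some bag has ≥ 4 vertices and tw(G) ≥ 3. The upper and lower bounds meet at 3, so that is the treewidth.

Treewidth 3.
One optimal decomposition is:
Bags: B1 = {1, 4, 5, 6}  B2 = {0, 1, 4, 5}  B3 = {0, 1, 3, 5}  B4 = {0, 1, 2, 4}
Tree: B1–B2, B2–B3, B2–B4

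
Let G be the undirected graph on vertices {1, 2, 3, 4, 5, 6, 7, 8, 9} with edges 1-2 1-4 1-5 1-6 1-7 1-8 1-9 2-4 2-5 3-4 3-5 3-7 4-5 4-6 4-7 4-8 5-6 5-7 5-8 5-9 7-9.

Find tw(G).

A width-3 tree decomposition is:
Bags: B1 = {1, 4, 5, 7}  B2 = {1, 4, 5, 8}  B3 = {1, 2, 4, 5}  B4 = {1, 4, 5, 6}  B5 = {3, 4, 5, 7}  B6 = {1, 5, 7, 9}
Tree: B1–B2, B2–B3, B3–B4, B1–B5, B1–B6
Every bag has size at most 4, so the width is 4 − 1 = 3 and tw(G) ≤ 3. Conversely, {1, 5, 7, 9} is a clique of size 4, and the vertices of any clique must share a bag in every tree decomposition; so some bag has ≥ 4 vertices and tw(G) ≥ 3. Therefore the treewidth is 3.

3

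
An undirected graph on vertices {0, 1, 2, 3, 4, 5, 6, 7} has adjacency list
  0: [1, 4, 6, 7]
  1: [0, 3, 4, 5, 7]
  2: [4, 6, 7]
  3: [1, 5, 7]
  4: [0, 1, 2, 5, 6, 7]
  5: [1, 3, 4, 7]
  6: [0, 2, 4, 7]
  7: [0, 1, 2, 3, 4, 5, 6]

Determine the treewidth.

A width-3 tree decomposition is:
Bags: B1 = {0, 1, 4, 7}  B2 = {0, 4, 6, 7}  B3 = {1, 4, 5, 7}  B4 = {2, 4, 6, 7}  B5 = {1, 3, 5, 7}
Tree: B1–B2, B1–B3, B2–B4, B3–B5
Every bag has size at most 4, so the width is 4 − 1 = 3 and tw(G) ≤ 3. Conversely, {1, 3, 5, 7} is a clique of size 4, and the vertices of any clique must share a bag in every tree decomposition; so some bag has ≥ 4 vertices and tw(G) ≥ 3. Combining the bounds, tw(G) = 3.

3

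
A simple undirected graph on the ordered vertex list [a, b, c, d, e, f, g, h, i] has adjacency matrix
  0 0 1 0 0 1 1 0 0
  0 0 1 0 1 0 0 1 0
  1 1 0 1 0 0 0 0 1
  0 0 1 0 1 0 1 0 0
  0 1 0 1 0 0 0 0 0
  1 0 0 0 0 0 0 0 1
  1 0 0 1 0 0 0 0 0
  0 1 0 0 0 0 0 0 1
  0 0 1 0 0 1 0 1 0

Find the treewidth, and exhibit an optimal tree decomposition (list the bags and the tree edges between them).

Every bag has size at most 4, so the width is 4 − 1 = 3 and tw(G) ≤ 3. For the lower bound: the 4 vertex sets {f,h,i}, {b}, {c}, {a,d,e,g} are disjoint, each induces a connected subgraph, and every pair is joined by at least one edge of G. Contracting each set to a single vertex therefore yields K_{4} as a minor, and since treewidth is minor-monotone, tw(G) ≥ tw(K_{4}) = 3. The upper and lower bounds meet at 3, so that is the treewidth.

Treewidth 3.
Bags: B1 = {b, f, h, i}  B2 = {b, c, f, i}  B3 = {a, b, c, f}  B4 = {a, b, c, e}  B5 = {a, c, d, e}  B6 = {a, d, e, g}
Tree: B1–B2, B2–B3, B3–B4, B4–B5, B5–B6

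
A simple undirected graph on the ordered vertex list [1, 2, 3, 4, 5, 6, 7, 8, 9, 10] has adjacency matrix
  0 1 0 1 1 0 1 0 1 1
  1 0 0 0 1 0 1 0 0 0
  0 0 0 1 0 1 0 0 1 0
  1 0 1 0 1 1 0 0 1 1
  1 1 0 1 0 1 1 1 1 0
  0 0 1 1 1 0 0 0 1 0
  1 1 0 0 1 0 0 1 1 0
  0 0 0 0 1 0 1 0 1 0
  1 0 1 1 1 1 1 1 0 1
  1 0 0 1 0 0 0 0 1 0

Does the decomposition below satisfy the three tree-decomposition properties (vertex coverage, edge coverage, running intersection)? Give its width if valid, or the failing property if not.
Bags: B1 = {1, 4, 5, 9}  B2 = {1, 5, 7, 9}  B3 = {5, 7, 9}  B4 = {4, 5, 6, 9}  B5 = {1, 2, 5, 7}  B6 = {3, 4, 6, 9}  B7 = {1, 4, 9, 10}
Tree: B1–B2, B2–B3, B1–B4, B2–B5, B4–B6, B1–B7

No — vertex 8 appears in no bag.

A tree decomposition must satisfy three properties: every vertex lies in some bag; for every edge, both endpoints lie together in some bag; and for every vertex, the bags containing it form a connected subtree. Here vertex 8 appears in no bag, so the decomposition is invalid.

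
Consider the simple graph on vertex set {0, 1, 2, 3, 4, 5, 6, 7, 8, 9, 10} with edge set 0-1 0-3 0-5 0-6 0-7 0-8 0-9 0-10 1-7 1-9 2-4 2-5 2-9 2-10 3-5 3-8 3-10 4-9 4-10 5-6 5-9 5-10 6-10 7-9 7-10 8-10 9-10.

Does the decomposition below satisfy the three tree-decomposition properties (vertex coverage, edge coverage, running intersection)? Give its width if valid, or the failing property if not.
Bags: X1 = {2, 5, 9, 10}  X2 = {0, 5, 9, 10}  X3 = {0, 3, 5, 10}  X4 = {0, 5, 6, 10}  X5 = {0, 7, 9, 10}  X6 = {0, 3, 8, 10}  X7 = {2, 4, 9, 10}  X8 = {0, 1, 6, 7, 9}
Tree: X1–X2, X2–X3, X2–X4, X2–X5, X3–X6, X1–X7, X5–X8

A tree decomposition must satisfy three properties: every vertex lies in some bag; for every edge, both endpoints lie together in some bag; and for every vertex, the bags containing it form a connected subtree. Here bags containing vertex 6 are not connected in the tree, so the decomposition is invalid.

No — bags containing vertex 6 are not connected in the tree.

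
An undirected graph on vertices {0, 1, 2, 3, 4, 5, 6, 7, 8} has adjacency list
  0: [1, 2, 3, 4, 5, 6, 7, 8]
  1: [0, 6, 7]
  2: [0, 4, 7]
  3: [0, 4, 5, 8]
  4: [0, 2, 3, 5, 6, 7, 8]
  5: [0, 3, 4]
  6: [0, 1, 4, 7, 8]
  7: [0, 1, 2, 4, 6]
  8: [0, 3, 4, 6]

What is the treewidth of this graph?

3

A width-3 tree decomposition is:
Bags: B1 = {0, 2, 4, 7}  B2 = {0, 4, 6, 7}  B3 = {0, 1, 6, 7}  B4 = {0, 4, 6, 8}  B5 = {0, 3, 4, 8}  B6 = {0, 3, 4, 5}
Tree: B1–B2, B2–B3, B2–B4, B4–B5, B5–B6
Each bag holds 4 vertices, so the decomposition has width 3, which upper-bounds the treewidth. Conversely, {0, 1, 6, 7} is a clique of size 4, and the vertices of any clique must share a bag in every tree decomposition; so some bag has ≥ 4 vertices and tw(G) ≥ 3. Hence tw(G) = 3 exactly.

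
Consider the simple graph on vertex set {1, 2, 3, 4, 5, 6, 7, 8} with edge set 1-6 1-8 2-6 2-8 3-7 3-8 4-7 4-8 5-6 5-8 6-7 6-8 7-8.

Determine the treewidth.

2

A width-2 tree decomposition is:
Bags: B1 = {5, 6, 8}  B2 = {1, 6, 8}  B3 = {2, 6, 8}  B4 = {6, 7, 8}  B5 = {4, 7, 8}  B6 = {3, 7, 8}
Tree: B1–B2, B1–B3, B1–B4, B4–B5, B4–B6
Every bag has size at most 3, so the width is 3 − 1 = 2 and tw(G) ≤ 2. For the lower bound, the 3 vertices {3, 7, 8} are pairwise adjacent, and any tree decomposition puts a clique entirely inside one bag — forcing width ≥ 2. The upper and lower bounds meet at 2, so that is the treewidth.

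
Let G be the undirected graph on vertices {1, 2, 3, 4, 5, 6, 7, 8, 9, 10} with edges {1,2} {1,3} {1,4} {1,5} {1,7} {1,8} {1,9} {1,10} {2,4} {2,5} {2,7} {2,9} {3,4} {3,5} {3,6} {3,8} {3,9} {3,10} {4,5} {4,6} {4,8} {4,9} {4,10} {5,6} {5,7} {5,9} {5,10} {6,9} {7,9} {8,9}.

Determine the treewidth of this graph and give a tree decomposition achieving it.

Each bag holds 5 vertices, so the decomposition has width 4, which upper-bounds the treewidth. For the lower bound, the 5 vertices {1, 2, 4, 5, 9} are pairwise adjacent, and any tree decomposition puts a clique entirely inside one bag — forcing width ≥ 4. Combining the bounds, tw(G) = 4.

Treewidth 4.
One such decomposition:
Bags: B1 = {1, 2, 4, 5, 9}  B2 = {1, 3, 4, 5, 9}  B3 = {1, 3, 4, 5, 10}  B4 = {1, 3, 4, 8, 9}  B5 = {1, 2, 5, 7, 9}  B6 = {3, 4, 5, 6, 9}
Tree: B1–B2, B2–B3, B2–B4, B1–B5, B2–B6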